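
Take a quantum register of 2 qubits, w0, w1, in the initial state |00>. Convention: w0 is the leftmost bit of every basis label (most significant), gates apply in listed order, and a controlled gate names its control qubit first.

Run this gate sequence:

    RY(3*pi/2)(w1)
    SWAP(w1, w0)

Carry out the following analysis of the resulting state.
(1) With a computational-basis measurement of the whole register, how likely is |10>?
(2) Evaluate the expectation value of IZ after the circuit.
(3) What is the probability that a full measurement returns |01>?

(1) The probability of measuring |10> is 1/2.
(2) The observable IZ averages to 1.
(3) The probability of measuring |01> is 0.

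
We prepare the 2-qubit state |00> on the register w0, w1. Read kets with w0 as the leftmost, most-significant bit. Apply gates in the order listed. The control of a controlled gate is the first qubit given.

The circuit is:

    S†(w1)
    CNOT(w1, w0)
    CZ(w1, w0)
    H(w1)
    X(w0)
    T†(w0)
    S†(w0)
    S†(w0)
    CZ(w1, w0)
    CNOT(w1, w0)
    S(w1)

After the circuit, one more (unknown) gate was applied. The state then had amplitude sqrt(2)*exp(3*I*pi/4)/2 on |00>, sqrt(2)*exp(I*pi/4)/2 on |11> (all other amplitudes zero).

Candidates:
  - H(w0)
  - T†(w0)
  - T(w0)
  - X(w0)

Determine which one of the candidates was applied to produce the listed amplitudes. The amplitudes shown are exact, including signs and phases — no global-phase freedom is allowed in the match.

The applied gate was X(w0).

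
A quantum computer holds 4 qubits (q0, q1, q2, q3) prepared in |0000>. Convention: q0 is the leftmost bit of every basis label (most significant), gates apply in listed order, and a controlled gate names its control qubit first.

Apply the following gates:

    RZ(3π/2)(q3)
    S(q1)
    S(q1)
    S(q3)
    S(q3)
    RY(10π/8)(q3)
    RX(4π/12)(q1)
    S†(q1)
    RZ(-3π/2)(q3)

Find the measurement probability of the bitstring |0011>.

Outcome |0011> occurs with probability 0.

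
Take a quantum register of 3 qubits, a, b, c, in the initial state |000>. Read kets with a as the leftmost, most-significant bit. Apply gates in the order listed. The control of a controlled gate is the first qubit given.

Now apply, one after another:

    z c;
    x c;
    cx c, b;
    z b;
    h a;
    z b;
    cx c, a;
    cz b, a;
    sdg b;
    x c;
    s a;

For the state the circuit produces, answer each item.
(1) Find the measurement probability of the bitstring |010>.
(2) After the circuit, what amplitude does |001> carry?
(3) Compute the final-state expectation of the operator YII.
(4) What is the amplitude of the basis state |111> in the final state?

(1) Outcome |010> occurs with probability 1/2.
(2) The final state's coefficient on |001> equals 0.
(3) In the final state, YII has expectation -1.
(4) The final state's coefficient on |111> equals 0.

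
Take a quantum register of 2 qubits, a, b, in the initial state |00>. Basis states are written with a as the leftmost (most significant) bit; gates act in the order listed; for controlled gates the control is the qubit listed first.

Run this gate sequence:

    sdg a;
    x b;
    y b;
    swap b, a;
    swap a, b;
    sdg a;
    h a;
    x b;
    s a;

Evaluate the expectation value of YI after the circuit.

The expectation value of YI is 1.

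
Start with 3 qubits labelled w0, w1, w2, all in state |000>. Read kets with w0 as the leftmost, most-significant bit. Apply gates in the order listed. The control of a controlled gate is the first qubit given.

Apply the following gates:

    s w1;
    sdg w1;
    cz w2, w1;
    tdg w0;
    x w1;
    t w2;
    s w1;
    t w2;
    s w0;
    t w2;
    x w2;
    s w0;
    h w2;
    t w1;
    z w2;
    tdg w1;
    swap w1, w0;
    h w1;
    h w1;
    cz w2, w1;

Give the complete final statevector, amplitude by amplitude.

The final amplitudes are sqrt(2)*I/2 on |100>, sqrt(2)*I/2 on |101>, and 0 on every other basis state. Key observation: steps 1-2 multiply out to the identity, so the circuit reduces to the remaining gates.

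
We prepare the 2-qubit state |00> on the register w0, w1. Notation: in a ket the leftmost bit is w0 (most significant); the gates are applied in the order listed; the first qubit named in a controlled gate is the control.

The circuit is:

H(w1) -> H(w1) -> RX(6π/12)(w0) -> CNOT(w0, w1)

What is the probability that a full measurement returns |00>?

A full measurement returns |00> with probability 1/2.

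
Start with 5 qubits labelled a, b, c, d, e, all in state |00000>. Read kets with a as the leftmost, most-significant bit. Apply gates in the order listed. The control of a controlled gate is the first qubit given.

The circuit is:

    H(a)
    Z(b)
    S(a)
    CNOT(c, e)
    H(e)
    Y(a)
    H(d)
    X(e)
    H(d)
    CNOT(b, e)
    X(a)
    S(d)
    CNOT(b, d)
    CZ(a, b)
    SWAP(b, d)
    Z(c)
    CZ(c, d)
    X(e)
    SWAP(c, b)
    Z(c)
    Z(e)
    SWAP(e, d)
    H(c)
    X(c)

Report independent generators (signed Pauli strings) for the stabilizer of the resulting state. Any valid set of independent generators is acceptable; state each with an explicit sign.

The final state is stabilized by the group generated by -YIIII, +IIXII, -IIIXI, +IZIII, +IIIIZ; other independent generating sets are equally valid.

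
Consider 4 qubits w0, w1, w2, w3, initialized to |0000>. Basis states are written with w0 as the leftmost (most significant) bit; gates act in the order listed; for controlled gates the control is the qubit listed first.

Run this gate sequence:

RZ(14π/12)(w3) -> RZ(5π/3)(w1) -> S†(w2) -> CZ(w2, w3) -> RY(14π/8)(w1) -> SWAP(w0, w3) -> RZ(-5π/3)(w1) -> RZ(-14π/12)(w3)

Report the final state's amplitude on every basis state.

The resulting statevector has amplitude -sqrt(sqrt(2) + 2)/2 on |0000>, sqrt(2 - sqrt(2))*exp(I*pi/3)/2 on |0100>, and 0 on every other basis state.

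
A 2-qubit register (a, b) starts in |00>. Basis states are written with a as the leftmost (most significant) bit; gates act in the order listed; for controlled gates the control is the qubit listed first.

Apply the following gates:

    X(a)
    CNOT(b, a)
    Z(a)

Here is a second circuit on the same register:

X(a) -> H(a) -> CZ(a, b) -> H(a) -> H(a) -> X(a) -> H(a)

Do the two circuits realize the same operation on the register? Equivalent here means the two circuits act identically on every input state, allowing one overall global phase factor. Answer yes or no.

Yes: on every input state the two circuits agree up to one overall phase factor.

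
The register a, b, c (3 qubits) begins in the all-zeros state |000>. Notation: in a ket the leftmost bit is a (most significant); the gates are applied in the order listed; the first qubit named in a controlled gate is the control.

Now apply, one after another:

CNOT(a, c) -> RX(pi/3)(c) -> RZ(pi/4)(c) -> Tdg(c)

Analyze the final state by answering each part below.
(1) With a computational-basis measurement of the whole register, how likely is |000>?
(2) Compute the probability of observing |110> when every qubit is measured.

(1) A full measurement returns |000> with probability 3/4.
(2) The probability of measuring |110> is 0.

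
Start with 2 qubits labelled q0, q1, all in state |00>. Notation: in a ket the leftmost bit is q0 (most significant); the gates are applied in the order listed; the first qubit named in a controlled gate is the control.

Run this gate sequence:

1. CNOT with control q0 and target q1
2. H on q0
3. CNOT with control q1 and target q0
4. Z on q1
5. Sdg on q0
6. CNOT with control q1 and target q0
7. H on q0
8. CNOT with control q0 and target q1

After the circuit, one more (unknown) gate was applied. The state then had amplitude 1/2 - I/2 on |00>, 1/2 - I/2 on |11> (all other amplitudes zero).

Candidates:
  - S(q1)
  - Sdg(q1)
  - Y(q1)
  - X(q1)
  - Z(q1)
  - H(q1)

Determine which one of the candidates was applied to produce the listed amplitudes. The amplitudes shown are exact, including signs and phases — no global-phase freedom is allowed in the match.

The applied gate was Sdg(q1).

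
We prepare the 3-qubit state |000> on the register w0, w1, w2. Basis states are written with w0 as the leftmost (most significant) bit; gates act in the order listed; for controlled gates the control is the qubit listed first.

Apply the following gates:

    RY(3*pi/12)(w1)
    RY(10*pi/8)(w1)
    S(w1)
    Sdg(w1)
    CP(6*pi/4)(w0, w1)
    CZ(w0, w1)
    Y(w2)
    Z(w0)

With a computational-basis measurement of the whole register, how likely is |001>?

The probability of measuring |001> is 1/2. Key observation: steps 3-4 multiply out to the identity, so the circuit reduces to the remaining gates.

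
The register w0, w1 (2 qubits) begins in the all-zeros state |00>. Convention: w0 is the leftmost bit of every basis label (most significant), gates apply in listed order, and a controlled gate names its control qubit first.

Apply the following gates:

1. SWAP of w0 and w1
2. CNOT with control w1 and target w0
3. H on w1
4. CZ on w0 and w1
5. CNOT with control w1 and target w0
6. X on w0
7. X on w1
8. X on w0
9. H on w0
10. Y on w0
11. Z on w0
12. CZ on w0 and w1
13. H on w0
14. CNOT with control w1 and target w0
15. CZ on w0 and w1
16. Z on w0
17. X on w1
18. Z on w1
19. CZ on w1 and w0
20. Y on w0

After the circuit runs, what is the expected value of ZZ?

The expectation value of ZZ is -1.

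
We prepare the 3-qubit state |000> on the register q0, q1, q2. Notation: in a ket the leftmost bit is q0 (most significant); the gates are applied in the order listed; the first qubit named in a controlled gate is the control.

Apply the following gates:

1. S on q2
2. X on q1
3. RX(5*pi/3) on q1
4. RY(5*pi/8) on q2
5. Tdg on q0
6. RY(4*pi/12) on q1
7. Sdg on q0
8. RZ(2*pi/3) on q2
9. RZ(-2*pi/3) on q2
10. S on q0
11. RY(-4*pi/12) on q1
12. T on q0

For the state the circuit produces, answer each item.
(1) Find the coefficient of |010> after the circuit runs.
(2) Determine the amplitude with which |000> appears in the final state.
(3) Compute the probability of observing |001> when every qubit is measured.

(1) The amplitude on |010> is -sqrt(3)*cos(5*pi/16)/2. Key observation: gates 5-12 undo each other exactly, leaving only the rest of the circuit to track.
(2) |000> carries amplitude -I*cos(5*pi/16)/2 in the final state.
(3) The probability of measuring |001> is sqrt(2 - sqrt(2))/16 + 1/8.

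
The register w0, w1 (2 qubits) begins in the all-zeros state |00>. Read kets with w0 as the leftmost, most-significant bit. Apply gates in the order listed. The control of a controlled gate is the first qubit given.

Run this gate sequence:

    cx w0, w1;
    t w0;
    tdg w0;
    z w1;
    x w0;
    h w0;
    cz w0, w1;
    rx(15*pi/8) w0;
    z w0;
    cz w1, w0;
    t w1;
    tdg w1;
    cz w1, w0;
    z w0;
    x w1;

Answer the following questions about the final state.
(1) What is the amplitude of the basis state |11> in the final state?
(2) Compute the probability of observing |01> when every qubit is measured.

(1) The amplitude on |11> is -sqrt(2)*exp(15*I*pi/16)/2. Key observation: gates 9-14 undo each other exactly, leaving only the rest of the circuit to track.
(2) Outcome |01> occurs with probability 1/2.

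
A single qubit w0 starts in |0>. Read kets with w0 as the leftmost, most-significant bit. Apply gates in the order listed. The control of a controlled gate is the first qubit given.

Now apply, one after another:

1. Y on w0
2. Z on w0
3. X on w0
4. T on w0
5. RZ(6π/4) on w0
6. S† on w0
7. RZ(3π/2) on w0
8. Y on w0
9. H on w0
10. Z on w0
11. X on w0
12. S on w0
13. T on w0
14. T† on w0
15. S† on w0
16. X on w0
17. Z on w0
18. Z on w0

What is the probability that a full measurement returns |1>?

A full measurement returns |1> with probability 1/2. Key observation: the block from step 11 through step 16 cancels to the identity and can be dropped.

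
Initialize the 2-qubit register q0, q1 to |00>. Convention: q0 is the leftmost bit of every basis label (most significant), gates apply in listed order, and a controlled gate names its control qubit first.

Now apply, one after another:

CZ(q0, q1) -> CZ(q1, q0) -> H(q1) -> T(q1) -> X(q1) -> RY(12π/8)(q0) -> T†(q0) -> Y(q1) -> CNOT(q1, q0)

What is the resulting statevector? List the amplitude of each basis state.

The resulting statevector has amplitude I/2 on |00>, I/2 on |01>, -exp(I*pi/4)/2 on |10>, -exp(3*I*pi/4)/2 on |11>.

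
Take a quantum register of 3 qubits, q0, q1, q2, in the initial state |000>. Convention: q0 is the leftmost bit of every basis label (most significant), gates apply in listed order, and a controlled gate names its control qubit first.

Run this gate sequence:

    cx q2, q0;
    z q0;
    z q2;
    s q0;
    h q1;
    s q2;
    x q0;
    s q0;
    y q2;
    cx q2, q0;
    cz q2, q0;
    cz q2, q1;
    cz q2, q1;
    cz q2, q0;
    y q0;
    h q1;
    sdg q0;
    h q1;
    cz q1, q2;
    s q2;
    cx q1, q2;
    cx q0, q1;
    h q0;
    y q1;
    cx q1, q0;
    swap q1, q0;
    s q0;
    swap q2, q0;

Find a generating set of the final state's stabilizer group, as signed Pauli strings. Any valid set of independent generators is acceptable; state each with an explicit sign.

One valid set of independent stabilizer generators is -XIY, -IXI, -ZIZ (any independent generating set of the same group is equally correct).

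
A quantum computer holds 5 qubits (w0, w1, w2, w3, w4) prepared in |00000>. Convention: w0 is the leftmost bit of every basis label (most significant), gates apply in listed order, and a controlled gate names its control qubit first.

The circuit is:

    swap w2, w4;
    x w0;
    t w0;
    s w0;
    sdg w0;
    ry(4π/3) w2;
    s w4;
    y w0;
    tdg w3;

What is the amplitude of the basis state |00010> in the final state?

|00010> carries amplitude 0 in the final state. Key observation: the block from step 4 through step 5 cancels to the identity and can be dropped.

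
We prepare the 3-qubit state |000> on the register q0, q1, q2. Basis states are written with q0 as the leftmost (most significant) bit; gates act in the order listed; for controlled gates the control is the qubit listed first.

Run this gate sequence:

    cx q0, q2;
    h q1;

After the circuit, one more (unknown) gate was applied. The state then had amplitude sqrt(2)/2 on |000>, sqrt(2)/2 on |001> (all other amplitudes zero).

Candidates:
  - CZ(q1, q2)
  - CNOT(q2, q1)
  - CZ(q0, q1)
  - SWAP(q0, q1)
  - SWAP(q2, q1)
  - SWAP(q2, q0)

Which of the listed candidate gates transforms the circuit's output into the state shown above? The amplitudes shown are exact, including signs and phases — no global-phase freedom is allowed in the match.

It was SWAP(q2, q1) that produced the state shown.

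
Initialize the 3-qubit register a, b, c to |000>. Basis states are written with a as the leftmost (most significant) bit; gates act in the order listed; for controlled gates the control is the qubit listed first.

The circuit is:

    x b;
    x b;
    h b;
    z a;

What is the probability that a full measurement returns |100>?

A full measurement returns |100> with probability 0. Key observation: steps 1-2 multiply out to the identity, so the circuit reduces to the remaining gates.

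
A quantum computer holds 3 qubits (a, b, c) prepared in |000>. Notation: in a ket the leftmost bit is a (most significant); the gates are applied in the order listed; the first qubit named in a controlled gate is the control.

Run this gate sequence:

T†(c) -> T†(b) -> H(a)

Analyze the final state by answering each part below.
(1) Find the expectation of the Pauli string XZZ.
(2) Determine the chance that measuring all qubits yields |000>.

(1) The expectation value of XZZ is 1.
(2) The probability of measuring |000> is 1/2.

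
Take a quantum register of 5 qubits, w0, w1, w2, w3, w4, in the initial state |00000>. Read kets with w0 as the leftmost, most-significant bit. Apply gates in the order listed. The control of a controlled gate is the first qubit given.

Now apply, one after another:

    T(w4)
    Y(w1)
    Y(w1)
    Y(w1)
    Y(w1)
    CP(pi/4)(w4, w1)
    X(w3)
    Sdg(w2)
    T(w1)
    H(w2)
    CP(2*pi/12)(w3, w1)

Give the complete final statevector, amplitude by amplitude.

The resulting statevector has amplitude sqrt(2)/2 on |00010>, sqrt(2)/2 on |00110>, and 0 on every other basis state. Key observation: steps 2-5 multiply out to the identity, so the circuit reduces to the remaining gates.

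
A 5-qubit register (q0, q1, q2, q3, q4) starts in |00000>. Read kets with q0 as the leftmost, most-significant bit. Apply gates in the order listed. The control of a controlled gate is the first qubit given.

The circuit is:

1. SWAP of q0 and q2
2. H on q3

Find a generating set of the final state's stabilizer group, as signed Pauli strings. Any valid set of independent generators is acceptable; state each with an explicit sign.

The stabilizer group can be generated by +IIIXI, +ZIIII, +IZIII, +IIZII, +IIIIZ, among other valid generating sets.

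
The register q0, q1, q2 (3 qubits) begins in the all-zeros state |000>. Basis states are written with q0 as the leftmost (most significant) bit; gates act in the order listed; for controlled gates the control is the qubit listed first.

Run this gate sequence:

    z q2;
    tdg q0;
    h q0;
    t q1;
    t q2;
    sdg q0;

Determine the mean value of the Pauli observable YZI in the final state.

In the final state, YZI has expectation -1.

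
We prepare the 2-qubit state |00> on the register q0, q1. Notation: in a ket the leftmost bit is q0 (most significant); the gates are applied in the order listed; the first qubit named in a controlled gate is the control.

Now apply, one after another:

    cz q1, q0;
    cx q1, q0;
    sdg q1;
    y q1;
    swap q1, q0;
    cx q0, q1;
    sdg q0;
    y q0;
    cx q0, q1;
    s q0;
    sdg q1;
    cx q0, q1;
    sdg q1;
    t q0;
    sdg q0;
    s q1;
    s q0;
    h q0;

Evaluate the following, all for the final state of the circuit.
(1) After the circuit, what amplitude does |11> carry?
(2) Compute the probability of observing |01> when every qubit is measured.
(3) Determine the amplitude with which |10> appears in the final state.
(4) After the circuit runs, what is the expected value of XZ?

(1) The final state's coefficient on |11> equals -sqrt(2)/2.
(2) The probability of measuring |01> is 1/2.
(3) The amplitude on |10> is 0.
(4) The expectation value of XZ is -1.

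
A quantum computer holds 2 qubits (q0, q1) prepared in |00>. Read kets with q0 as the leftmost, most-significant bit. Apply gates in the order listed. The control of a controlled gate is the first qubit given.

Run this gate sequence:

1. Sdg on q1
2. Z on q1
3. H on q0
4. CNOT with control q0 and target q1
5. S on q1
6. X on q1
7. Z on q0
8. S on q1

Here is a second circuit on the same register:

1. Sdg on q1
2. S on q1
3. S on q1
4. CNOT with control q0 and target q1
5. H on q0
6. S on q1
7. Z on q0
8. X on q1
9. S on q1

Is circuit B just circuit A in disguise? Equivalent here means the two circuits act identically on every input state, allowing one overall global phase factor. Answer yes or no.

No, they are not equivalent — no single phase factor reconciles the two unitaries.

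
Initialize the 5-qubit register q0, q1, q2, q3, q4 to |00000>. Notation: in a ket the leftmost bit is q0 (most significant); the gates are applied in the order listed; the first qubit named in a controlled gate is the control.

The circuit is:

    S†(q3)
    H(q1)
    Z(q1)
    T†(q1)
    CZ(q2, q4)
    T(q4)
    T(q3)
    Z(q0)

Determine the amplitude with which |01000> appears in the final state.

The final state's coefficient on |01000> equals sqrt(2)*exp(3*I*pi/4)/2.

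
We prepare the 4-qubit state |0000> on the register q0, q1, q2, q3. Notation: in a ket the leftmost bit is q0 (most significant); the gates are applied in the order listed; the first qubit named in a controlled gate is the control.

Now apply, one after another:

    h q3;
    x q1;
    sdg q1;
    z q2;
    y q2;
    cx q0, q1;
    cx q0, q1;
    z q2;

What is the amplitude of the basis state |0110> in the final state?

The final state's coefficient on |0110> equals -sqrt(2)/2. Key observation: steps 6-7 multiply out to the identity, so the circuit reduces to the remaining gates.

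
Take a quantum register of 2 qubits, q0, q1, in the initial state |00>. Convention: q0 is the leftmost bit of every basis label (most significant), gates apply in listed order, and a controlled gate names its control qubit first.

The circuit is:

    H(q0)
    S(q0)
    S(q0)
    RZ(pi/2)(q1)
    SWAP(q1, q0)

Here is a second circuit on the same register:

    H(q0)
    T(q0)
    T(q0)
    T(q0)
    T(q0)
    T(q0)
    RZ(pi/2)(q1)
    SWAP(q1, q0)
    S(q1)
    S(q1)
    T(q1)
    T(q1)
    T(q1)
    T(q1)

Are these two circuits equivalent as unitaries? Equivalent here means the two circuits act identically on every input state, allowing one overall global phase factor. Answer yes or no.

No, they are not equivalent — no single phase factor reconciles the two unitaries.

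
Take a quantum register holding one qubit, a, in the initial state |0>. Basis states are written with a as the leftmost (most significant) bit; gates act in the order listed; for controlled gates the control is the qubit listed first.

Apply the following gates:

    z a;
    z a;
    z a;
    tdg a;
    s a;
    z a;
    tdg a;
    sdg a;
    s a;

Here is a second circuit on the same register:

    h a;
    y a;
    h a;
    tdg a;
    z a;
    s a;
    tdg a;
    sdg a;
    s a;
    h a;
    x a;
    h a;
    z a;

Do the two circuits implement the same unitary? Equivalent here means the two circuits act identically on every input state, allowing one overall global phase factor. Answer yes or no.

No: there is an input state on which the two circuits produce genuinely different outputs (not merely differing by a phase).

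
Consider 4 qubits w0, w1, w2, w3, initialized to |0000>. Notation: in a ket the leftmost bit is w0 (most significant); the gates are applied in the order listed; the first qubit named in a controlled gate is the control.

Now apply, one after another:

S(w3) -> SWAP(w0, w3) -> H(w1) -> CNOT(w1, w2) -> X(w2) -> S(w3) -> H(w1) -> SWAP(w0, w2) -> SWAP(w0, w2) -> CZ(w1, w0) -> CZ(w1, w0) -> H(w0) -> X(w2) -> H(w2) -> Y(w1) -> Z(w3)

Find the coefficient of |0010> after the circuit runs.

The amplitude on |0010> is -I/2. Key observation: the block from step 8 through step 9 cancels to the identity and can be dropped.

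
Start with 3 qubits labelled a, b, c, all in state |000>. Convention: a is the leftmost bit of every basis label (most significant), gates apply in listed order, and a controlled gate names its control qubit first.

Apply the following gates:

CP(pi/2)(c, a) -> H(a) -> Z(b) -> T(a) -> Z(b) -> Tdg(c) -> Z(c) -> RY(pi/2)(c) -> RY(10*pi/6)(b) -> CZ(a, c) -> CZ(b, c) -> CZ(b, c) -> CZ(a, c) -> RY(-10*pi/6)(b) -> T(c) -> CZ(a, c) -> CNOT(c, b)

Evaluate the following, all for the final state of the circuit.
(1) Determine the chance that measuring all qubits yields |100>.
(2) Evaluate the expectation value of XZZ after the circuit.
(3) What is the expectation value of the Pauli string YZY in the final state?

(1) Outcome |100> occurs with probability 1/4.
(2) The expectation value of XZZ is 0.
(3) The observable YZY averages to 0.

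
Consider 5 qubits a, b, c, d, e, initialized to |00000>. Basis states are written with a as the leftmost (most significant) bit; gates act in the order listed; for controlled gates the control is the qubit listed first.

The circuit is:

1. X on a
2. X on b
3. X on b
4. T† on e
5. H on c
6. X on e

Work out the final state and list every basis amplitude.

After the circuit, the state carries amplitude sqrt(2)/2 on |10001>, sqrt(2)/2 on |10101>, and 0 on every other basis state.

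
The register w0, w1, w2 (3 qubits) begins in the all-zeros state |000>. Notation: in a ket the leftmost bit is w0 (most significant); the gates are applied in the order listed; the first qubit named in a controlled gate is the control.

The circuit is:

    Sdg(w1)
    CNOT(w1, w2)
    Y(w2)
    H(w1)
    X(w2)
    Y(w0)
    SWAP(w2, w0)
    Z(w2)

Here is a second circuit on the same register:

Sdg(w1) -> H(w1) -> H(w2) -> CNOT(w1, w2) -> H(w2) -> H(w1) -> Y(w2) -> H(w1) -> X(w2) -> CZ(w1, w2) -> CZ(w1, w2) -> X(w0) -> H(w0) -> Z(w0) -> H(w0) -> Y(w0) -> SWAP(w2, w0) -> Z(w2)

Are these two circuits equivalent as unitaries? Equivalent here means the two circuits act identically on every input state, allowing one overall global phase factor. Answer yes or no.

No: there is an input state on which the two circuits produce genuinely different outputs (not merely differing by a phase).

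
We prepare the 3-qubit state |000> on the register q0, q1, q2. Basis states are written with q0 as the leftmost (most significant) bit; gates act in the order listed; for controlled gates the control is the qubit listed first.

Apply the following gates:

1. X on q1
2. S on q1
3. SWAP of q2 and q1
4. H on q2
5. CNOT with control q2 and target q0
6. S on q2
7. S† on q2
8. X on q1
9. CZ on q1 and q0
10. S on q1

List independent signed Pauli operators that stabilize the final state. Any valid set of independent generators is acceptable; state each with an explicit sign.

One valid set of independent stabilizer generators is +XIX, +ZIZ, -IZI (any independent generating set of the same group is equally correct).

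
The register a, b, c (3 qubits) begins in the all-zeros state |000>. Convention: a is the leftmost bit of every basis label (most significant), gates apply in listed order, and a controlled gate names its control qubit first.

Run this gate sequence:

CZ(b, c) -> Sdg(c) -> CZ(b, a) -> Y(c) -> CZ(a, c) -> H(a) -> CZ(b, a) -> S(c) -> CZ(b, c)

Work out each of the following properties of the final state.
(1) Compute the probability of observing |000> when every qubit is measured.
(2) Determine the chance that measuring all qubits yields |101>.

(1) The probability of measuring |000> is 0.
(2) Outcome |101> occurs with probability 1/2.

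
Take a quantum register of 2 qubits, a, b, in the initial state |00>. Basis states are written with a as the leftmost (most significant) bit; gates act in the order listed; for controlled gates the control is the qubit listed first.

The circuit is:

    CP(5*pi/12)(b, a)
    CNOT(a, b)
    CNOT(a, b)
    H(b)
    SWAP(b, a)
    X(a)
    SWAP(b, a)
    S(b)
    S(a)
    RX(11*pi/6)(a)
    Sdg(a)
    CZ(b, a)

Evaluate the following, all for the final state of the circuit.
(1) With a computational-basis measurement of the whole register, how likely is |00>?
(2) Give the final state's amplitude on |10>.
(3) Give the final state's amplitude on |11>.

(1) Outcome |00> occurs with probability sqrt(3)/8 + 1/4.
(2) |10> carries amplitude 1/4 - sqrt(3)/4 in the final state.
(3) The final state's coefficient on |11> equals I*(-1 + sqrt(3))/4.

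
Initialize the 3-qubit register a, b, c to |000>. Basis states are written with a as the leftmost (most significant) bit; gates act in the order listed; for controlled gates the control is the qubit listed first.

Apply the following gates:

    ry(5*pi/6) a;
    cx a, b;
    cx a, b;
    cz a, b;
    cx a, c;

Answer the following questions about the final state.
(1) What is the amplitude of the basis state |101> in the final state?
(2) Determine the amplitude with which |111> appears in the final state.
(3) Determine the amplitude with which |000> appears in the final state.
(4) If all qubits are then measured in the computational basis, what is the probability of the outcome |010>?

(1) The final state's coefficient on |101> equals sqrt(2)/4 + sqrt(6)/4. Key observation: steps 2-3 multiply out to the identity, so the circuit reduces to the remaining gates.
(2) The amplitude on |111> is 0.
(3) The final state's coefficient on |000> equals -sqrt(2)/4 + sqrt(6)/4.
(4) Outcome |010> occurs with probability 0.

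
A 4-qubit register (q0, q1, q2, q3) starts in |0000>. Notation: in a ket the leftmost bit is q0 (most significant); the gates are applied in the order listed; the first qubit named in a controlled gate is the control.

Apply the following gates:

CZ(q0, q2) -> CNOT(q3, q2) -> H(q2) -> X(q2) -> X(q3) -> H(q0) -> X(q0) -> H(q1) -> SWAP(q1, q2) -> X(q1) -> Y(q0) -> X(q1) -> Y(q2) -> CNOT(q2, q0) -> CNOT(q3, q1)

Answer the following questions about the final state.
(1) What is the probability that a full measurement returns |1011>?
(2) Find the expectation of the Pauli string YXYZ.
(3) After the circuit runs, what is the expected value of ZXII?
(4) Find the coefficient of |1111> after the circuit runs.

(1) A full measurement returns |1011> with probability 1/8.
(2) The observable YXYZ averages to 0.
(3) In the final state, ZXII has expectation 0.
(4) The final state's coefficient on |1111> equals sqrt(2)/4.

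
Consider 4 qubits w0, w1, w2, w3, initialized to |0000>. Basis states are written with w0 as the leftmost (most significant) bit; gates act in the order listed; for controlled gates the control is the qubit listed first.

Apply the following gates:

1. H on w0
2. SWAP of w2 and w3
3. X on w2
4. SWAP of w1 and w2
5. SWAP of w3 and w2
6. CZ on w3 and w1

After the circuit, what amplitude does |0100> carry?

The amplitude on |0100> is sqrt(2)/2.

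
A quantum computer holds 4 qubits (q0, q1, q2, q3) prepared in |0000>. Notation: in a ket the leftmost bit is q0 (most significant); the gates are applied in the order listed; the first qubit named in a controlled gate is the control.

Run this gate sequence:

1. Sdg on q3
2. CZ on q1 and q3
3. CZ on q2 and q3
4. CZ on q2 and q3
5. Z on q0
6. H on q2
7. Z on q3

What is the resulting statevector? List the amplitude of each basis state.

After the circuit, the state carries amplitude sqrt(2)/2 on |0000>, sqrt(2)/2 on |0010>, and 0 on every other basis state. Key observation: the block from step 3 through step 4 cancels to the identity and can be dropped.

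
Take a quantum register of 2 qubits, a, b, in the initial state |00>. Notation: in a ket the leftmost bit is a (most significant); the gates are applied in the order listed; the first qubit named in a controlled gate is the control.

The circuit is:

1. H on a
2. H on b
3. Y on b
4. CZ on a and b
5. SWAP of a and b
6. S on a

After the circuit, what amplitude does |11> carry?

|11> carries amplitude 1/2 in the final state.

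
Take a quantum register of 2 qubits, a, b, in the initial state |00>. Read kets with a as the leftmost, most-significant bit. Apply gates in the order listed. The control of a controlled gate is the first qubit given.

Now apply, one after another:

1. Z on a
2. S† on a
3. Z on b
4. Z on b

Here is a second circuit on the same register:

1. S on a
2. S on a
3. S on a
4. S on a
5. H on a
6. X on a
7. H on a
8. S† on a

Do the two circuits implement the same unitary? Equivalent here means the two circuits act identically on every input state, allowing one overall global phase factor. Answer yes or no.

Yes: on every input state the two circuits agree up to one overall phase factor.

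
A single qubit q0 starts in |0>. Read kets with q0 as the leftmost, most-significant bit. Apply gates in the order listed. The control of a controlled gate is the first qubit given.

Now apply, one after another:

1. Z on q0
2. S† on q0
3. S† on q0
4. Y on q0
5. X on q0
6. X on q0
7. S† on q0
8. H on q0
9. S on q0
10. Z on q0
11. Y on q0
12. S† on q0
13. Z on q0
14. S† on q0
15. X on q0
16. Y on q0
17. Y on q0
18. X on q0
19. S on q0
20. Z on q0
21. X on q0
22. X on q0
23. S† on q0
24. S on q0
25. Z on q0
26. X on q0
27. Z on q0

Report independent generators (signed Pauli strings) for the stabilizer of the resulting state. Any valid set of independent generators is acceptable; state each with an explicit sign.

The final state is stabilized by the group generated by +X; other independent generating sets are equally valid. Key observation: the block from step 13 through step 20 cancels to the identity and can be dropped.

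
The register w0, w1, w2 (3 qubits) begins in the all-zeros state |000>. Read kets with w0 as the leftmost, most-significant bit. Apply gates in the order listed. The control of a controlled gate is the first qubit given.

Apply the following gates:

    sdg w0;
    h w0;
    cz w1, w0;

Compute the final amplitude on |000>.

The amplitude on |000> is sqrt(2)/2.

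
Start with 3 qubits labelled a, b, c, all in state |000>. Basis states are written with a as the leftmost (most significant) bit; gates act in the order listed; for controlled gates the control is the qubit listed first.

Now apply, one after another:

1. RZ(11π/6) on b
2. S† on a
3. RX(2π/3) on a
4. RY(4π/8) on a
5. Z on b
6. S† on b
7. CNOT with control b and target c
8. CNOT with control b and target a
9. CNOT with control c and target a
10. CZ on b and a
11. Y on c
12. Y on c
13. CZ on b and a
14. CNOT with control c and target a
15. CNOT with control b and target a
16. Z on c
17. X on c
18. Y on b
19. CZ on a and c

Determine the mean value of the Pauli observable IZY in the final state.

The observable IZY averages to 0. Key observation: gates 8-15 undo each other exactly, leaving only the rest of the circuit to track.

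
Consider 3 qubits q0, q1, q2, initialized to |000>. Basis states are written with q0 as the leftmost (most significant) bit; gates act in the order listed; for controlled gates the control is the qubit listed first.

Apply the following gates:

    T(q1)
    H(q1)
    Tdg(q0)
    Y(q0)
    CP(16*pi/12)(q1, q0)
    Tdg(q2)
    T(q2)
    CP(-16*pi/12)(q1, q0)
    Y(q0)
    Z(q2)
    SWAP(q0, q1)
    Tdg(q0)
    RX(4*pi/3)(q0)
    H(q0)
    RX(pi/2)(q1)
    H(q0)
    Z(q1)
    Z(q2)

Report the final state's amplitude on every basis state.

The resulting statevector has amplitude -1/4 - sqrt(3)*exp(I*pi/4)/4 on |000>, 0 on |001>, -sqrt(3)*exp(3*I*pi/4)/4 - I/4 on |010>, 0 on |011>, -sqrt(3)*I/4 + exp(3*I*pi/4)/4 on |100>, 0 on |101>, sqrt(3)/4 - exp(I*pi/4)/4 on |110>, 0 on |111>. Key observation: steps 4-9 multiply out to the identity, so the circuit reduces to the remaining gates.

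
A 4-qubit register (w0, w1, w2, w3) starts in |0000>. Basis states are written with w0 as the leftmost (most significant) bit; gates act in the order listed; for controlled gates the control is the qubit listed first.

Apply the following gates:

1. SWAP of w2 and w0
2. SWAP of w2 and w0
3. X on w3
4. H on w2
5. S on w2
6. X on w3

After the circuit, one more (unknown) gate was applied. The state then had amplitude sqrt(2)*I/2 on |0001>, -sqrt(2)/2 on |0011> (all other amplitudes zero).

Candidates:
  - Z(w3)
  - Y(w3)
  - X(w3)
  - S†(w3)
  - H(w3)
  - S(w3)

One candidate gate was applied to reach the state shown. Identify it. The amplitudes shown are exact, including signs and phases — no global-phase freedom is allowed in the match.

The unique candidate consistent with the amplitudes is Y(w3).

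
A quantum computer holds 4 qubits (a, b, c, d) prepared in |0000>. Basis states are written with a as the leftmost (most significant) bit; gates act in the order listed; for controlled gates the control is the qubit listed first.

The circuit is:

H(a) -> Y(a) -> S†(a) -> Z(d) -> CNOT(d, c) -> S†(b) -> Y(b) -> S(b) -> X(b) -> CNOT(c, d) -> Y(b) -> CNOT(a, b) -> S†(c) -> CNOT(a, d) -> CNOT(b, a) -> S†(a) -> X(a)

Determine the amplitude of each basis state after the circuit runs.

After the circuit, the state carries amplitude -sqrt(2)/2 on |0001>, sqrt(2)*I/2 on |0100>, and 0 on every other basis state.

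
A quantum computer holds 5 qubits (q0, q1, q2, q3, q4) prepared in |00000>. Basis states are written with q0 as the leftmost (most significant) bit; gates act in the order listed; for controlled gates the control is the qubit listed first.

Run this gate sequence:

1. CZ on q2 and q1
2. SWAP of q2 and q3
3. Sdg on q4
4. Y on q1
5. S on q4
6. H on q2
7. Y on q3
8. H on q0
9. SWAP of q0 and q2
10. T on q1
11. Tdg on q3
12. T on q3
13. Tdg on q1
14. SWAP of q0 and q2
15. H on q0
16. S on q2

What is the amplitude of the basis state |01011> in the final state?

|01011> carries amplitude 0 in the final state. Key observation: the block from step 8 through step 15 cancels to the identity and can be dropped.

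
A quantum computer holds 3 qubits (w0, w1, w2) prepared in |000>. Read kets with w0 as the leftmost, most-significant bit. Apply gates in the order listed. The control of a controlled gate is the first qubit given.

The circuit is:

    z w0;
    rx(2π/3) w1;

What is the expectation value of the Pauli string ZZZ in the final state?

In the final state, ZZZ has expectation -1/2.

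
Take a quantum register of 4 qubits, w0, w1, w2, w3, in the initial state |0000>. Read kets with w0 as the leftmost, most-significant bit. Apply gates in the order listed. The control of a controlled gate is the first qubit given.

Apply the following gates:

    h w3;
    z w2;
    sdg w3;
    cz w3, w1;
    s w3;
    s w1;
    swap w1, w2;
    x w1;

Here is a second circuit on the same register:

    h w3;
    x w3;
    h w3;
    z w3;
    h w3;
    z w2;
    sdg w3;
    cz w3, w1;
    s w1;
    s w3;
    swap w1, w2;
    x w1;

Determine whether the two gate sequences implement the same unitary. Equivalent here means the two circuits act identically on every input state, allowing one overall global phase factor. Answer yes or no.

Yes, they are equivalent — the unitaries differ by at most a global phase.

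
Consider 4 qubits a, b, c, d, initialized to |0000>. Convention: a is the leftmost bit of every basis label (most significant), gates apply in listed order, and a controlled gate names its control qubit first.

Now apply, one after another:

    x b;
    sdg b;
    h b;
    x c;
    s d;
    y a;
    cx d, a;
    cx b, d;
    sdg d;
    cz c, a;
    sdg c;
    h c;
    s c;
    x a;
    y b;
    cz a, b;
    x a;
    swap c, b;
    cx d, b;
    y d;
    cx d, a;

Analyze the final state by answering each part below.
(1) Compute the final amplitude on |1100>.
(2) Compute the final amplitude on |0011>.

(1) The amplitude on |1100> is 1/2.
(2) The final state's coefficient on |0011> equals -I/2.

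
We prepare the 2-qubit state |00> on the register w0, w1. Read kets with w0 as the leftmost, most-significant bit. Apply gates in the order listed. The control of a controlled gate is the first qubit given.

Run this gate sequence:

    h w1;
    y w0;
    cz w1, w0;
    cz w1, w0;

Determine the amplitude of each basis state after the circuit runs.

After the circuit, the state carries amplitude 0 on |00>, 0 on |01>, sqrt(2)*I/2 on |10>, sqrt(2)*I/2 on |11>. Key observation: the block from step 3 through step 4 cancels to the identity and can be dropped.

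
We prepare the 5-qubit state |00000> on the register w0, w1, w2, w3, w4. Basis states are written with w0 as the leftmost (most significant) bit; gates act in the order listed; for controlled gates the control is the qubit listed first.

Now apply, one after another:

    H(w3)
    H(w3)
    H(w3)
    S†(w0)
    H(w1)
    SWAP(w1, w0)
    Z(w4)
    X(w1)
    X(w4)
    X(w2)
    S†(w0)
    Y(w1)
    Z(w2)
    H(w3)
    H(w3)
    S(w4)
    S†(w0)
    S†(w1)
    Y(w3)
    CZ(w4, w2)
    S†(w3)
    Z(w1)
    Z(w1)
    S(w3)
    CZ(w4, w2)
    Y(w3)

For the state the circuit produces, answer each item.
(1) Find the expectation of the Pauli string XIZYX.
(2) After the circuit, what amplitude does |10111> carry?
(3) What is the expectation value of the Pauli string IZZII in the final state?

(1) The observable XIZYX averages to 0. Key observation: the block from step 19 through step 26 cancels to the identity and can be dropped.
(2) The final state's coefficient on |10111> equals 1/2.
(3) The observable IZZII averages to -1.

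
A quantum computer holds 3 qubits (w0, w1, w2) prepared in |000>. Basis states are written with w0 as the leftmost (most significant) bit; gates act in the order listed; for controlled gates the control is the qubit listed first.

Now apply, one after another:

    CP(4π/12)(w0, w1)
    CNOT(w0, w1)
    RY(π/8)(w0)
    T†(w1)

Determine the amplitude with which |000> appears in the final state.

|000> carries amplitude cos(pi/16) in the final state.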